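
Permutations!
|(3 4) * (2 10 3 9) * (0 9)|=6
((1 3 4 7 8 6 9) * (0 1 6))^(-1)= ((0 1 3 4 7 8)(6 9))^(-1)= (0 8 7 4 3 1)(6 9)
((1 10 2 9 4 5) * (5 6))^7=(10)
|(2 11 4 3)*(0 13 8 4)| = |(0 13 8 4 3 2 11)| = 7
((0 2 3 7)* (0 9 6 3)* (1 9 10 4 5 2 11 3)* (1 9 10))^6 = (0 4 7)(1 11 5)(2 10 3)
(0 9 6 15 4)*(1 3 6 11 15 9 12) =(0 12 1 3 6 9 11 15 4) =[12, 3, 2, 6, 0, 5, 9, 7, 8, 11, 10, 15, 1, 13, 14, 4]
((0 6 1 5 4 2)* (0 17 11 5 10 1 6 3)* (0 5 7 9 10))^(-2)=((0 3 5 4 2 17 11 7 9 10 1))^(-2)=(0 10 7 17 4 3 1 9 11 2 5)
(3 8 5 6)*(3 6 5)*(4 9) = (3 8)(4 9) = [0, 1, 2, 8, 9, 5, 6, 7, 3, 4]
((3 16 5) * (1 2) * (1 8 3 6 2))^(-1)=(2 6 5 16 3 8)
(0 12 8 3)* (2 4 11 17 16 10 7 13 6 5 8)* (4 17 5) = (0 12 2 17 16 10 7 13 6 4 11 5 8 3) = [12, 1, 17, 0, 11, 8, 4, 13, 3, 9, 7, 5, 2, 6, 14, 15, 10, 16]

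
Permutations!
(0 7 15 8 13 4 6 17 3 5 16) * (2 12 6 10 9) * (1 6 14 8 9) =(0 7 15 9 2 12 14 8 13 4 10 1 6 17 3 5 16) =[7, 6, 12, 5, 10, 16, 17, 15, 13, 2, 1, 11, 14, 4, 8, 9, 0, 3]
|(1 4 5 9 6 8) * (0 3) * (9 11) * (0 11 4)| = 14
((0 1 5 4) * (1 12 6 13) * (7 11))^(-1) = (0 4 5 1 13 6 12)(7 11)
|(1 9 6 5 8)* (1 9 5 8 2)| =|(1 5 2)(6 8 9)| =3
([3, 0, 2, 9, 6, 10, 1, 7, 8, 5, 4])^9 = [3, 0, 2, 9, 6, 10, 1, 7, 8, 5, 4]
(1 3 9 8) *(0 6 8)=(0 6 8 1 3 9)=[6, 3, 2, 9, 4, 5, 8, 7, 1, 0]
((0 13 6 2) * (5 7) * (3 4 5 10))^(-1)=(0 2 6 13)(3 10 7 5 4)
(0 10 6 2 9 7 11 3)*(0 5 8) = [10, 1, 9, 5, 4, 8, 2, 11, 0, 7, 6, 3] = (0 10 6 2 9 7 11 3 5 8)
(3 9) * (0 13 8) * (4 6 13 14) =(0 14 4 6 13 8)(3 9) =[14, 1, 2, 9, 6, 5, 13, 7, 0, 3, 10, 11, 12, 8, 4]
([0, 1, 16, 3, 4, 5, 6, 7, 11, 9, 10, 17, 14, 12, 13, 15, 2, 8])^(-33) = [0, 1, 16, 3, 4, 5, 6, 7, 8, 9, 10, 11, 12, 13, 14, 15, 2, 17]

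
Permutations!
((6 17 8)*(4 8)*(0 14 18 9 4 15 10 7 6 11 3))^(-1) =((0 14 18 9 4 8 11 3)(6 17 15 10 7))^(-1) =(0 3 11 8 4 9 18 14)(6 7 10 15 17)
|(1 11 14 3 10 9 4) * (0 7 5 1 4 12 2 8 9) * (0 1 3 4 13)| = 20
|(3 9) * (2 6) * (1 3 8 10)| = |(1 3 9 8 10)(2 6)| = 10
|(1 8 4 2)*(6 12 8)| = |(1 6 12 8 4 2)| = 6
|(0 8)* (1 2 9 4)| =|(0 8)(1 2 9 4)| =4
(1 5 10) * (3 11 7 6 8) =(1 5 10)(3 11 7 6 8) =[0, 5, 2, 11, 4, 10, 8, 6, 3, 9, 1, 7]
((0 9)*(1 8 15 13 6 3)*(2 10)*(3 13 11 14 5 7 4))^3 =(0 9)(1 11 7)(2 10)(3 15 5)(4 8 14)(6 13) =((0 9)(1 8 15 11 14 5 7 4 3)(2 10)(6 13))^3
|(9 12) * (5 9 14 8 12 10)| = 3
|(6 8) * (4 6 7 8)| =2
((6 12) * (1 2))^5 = ((1 2)(6 12))^5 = (1 2)(6 12)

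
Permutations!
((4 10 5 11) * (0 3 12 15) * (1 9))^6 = (0 12)(3 15)(4 5)(10 11)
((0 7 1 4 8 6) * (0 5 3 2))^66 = ((0 7 1 4 8 6 5 3 2))^66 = (0 4 5)(1 6 2)(3 7 8)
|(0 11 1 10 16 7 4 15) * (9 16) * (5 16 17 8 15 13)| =40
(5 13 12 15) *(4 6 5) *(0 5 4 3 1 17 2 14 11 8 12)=(0 5 13)(1 17 2 14 11 8 12 15 3)(4 6)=[5, 17, 14, 1, 6, 13, 4, 7, 12, 9, 10, 8, 15, 0, 11, 3, 16, 2]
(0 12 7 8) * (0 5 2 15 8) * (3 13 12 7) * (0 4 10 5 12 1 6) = (0 7 4 10 5 2 15 8 12 3 13 1 6) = [7, 6, 15, 13, 10, 2, 0, 4, 12, 9, 5, 11, 3, 1, 14, 8]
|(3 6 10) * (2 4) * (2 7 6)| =6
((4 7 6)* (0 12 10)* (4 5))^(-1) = ((0 12 10)(4 7 6 5))^(-1) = (0 10 12)(4 5 6 7)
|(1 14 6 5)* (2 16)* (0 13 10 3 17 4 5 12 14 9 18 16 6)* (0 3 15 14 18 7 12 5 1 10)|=30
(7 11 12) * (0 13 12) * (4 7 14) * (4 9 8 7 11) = (0 13 12 14 9 8 7 4 11) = [13, 1, 2, 3, 11, 5, 6, 4, 7, 8, 10, 0, 14, 12, 9]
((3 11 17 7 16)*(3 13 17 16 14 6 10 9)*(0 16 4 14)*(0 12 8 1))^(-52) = (0 7)(1 17)(3 6 11 10 4 9 14)(8 13)(12 16)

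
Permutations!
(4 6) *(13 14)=(4 6)(13 14)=[0, 1, 2, 3, 6, 5, 4, 7, 8, 9, 10, 11, 12, 14, 13]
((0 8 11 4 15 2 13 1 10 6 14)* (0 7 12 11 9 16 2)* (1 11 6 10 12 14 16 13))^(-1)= ((0 8 9 13 11 4 15)(1 12 6 16 2)(7 14))^(-1)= (0 15 4 11 13 9 8)(1 2 16 6 12)(7 14)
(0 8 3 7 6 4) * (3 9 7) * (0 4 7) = (0 8 9)(6 7) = [8, 1, 2, 3, 4, 5, 7, 6, 9, 0]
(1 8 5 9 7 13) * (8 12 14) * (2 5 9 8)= (1 12 14 2 5 8 9 7 13)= [0, 12, 5, 3, 4, 8, 6, 13, 9, 7, 10, 11, 14, 1, 2]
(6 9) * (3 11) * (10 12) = (3 11)(6 9)(10 12) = [0, 1, 2, 11, 4, 5, 9, 7, 8, 6, 12, 3, 10]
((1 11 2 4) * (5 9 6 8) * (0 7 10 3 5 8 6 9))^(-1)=((0 7 10 3 5)(1 11 2 4))^(-1)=(0 5 3 10 7)(1 4 2 11)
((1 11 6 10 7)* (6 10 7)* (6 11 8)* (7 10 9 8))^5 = (11)(1 7)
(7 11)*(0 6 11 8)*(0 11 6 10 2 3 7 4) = [10, 1, 3, 7, 0, 5, 6, 8, 11, 9, 2, 4] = (0 10 2 3 7 8 11 4)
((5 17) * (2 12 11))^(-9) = (5 17)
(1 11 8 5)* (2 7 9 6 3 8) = (1 11 2 7 9 6 3 8 5) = [0, 11, 7, 8, 4, 1, 3, 9, 5, 6, 10, 2]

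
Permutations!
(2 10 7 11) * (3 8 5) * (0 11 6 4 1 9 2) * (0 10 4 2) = (0 11 10 7 6 2 4 1 9)(3 8 5) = [11, 9, 4, 8, 1, 3, 2, 6, 5, 0, 7, 10]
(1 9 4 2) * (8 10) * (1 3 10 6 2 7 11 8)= (1 9 4 7 11 8 6 2 3 10)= [0, 9, 3, 10, 7, 5, 2, 11, 6, 4, 1, 8]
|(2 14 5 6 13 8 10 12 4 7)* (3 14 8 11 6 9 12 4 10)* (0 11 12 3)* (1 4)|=|(0 11 6 13 12 10 1 4 7 2 8)(3 14 5 9)|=44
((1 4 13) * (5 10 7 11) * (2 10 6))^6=(13)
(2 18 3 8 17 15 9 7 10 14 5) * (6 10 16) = (2 18 3 8 17 15 9 7 16 6 10 14 5) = [0, 1, 18, 8, 4, 2, 10, 16, 17, 7, 14, 11, 12, 13, 5, 9, 6, 15, 3]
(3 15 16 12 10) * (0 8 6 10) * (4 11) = [8, 1, 2, 15, 11, 5, 10, 7, 6, 9, 3, 4, 0, 13, 14, 16, 12] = (0 8 6 10 3 15 16 12)(4 11)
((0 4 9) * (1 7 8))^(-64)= ((0 4 9)(1 7 8))^(-64)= (0 9 4)(1 8 7)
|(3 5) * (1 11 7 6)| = |(1 11 7 6)(3 5)| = 4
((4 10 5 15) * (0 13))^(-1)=(0 13)(4 15 5 10)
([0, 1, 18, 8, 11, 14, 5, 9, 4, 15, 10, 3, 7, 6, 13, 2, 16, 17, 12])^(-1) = [0, 1, 15, 11, 8, 6, 13, 12, 3, 7, 10, 4, 18, 14, 5, 9, 16, 17, 2]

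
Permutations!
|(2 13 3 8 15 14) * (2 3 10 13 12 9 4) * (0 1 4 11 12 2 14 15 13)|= |(15)(0 1 4 14 3 8 13 10)(9 11 12)|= 24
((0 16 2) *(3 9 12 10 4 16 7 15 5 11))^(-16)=(0 10 11)(2 12 5)(3 7 4)(9 15 16)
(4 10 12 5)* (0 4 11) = (0 4 10 12 5 11) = [4, 1, 2, 3, 10, 11, 6, 7, 8, 9, 12, 0, 5]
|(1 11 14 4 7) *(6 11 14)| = 4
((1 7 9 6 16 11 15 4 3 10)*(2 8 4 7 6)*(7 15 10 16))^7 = ((1 6 7 9 2 8 4 3 16 11 10))^7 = (1 3 9 10 4 7 11 8 6 16 2)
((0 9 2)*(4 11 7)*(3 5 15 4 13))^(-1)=(0 2 9)(3 13 7 11 4 15 5)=((0 9 2)(3 5 15 4 11 7 13))^(-1)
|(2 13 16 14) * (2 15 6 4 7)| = 8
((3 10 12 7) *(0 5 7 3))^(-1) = (0 7 5)(3 12 10)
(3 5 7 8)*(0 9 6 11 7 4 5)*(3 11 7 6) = (0 9 3)(4 5)(6 7 8 11) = [9, 1, 2, 0, 5, 4, 7, 8, 11, 3, 10, 6]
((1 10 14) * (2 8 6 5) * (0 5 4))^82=((0 5 2 8 6 4)(1 10 14))^82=(0 6 2)(1 10 14)(4 8 5)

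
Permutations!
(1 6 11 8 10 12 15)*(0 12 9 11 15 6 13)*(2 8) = [12, 13, 8, 3, 4, 5, 15, 7, 10, 11, 9, 2, 6, 0, 14, 1] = (0 12 6 15 1 13)(2 8 10 9 11)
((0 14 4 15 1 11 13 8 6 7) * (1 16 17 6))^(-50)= (0 6 16 4)(1 13)(7 17 15 14)(8 11)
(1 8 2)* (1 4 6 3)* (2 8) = (8)(1 2 4 6 3) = [0, 2, 4, 1, 6, 5, 3, 7, 8]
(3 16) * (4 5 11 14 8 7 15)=(3 16)(4 5 11 14 8 7 15)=[0, 1, 2, 16, 5, 11, 6, 15, 7, 9, 10, 14, 12, 13, 8, 4, 3]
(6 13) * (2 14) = (2 14)(6 13) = [0, 1, 14, 3, 4, 5, 13, 7, 8, 9, 10, 11, 12, 6, 2]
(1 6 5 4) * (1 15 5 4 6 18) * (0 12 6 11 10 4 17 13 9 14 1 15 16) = (0 12 6 17 13 9 14 1 18 15 5 11 10 4 16) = [12, 18, 2, 3, 16, 11, 17, 7, 8, 14, 4, 10, 6, 9, 1, 5, 0, 13, 15]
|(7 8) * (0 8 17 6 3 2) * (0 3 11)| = 6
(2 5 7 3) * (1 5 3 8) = (1 5 7 8)(2 3) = [0, 5, 3, 2, 4, 7, 6, 8, 1]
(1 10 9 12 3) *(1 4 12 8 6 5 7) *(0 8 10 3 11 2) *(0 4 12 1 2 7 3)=[8, 0, 4, 12, 1, 3, 5, 2, 6, 10, 9, 7, 11]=(0 8 6 5 3 12 11 7 2 4 1)(9 10)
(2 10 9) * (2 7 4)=[0, 1, 10, 3, 2, 5, 6, 4, 8, 7, 9]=(2 10 9 7 4)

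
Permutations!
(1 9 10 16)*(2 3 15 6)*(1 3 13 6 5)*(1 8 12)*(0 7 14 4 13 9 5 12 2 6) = (0 7 14 4 13)(1 5 8 2 9 10 16 3 15 12) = [7, 5, 9, 15, 13, 8, 6, 14, 2, 10, 16, 11, 1, 0, 4, 12, 3]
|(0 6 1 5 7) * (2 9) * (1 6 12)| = |(0 12 1 5 7)(2 9)| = 10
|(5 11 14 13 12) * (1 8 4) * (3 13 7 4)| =|(1 8 3 13 12 5 11 14 7 4)| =10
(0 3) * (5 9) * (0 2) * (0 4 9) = (0 3 2 4 9 5) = [3, 1, 4, 2, 9, 0, 6, 7, 8, 5]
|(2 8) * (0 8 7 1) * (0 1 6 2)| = 6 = |(0 8)(2 7 6)|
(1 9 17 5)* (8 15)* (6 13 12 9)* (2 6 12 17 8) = [0, 12, 6, 3, 4, 1, 13, 7, 15, 8, 10, 11, 9, 17, 14, 2, 16, 5] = (1 12 9 8 15 2 6 13 17 5)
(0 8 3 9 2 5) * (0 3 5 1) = (0 8 5 3 9 2 1) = [8, 0, 1, 9, 4, 3, 6, 7, 5, 2]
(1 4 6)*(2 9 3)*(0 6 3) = (0 6 1 4 3 2 9) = [6, 4, 9, 2, 3, 5, 1, 7, 8, 0]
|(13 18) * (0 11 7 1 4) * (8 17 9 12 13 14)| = |(0 11 7 1 4)(8 17 9 12 13 18 14)| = 35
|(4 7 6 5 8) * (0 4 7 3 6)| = |(0 4 3 6 5 8 7)| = 7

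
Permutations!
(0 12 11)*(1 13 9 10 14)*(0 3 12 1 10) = (0 1 13 9)(3 12 11)(10 14) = [1, 13, 2, 12, 4, 5, 6, 7, 8, 0, 14, 3, 11, 9, 10]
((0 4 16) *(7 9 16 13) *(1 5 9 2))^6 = ((0 4 13 7 2 1 5 9 16))^6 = (0 5 7)(1 13 16)(2 4 9)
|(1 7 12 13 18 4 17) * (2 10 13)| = 9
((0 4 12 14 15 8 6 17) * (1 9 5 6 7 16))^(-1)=((0 4 12 14 15 8 7 16 1 9 5 6 17))^(-1)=(0 17 6 5 9 1 16 7 8 15 14 12 4)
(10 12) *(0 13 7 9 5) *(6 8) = (0 13 7 9 5)(6 8)(10 12) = [13, 1, 2, 3, 4, 0, 8, 9, 6, 5, 12, 11, 10, 7]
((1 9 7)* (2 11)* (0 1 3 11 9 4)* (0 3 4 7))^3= (0 4 2 1 3 9 7 11)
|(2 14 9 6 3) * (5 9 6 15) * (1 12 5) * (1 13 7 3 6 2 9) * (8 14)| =|(1 12 5)(2 8 14)(3 9 15 13 7)| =15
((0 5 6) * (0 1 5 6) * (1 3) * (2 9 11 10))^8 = (11)(0 1 6 5 3)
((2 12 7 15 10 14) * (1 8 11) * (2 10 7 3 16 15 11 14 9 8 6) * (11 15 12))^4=(3 16 12)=((1 6 2 11)(3 16 12)(7 15)(8 14 10 9))^4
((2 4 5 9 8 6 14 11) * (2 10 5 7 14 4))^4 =(4 10 6 11 8 14 9 7 5)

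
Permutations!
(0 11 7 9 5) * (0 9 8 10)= (0 11 7 8 10)(5 9)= [11, 1, 2, 3, 4, 9, 6, 8, 10, 5, 0, 7]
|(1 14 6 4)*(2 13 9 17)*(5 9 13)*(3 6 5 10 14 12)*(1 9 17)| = 30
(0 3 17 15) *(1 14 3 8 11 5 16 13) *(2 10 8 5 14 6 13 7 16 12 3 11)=[5, 6, 10, 17, 4, 12, 13, 16, 2, 9, 8, 14, 3, 1, 11, 0, 7, 15]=(0 5 12 3 17 15)(1 6 13)(2 10 8)(7 16)(11 14)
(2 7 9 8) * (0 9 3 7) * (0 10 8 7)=[9, 1, 10, 0, 4, 5, 6, 3, 2, 7, 8]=(0 9 7 3)(2 10 8)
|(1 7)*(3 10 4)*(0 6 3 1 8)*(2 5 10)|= 10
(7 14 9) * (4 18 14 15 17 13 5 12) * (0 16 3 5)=[16, 1, 2, 5, 18, 12, 6, 15, 8, 7, 10, 11, 4, 0, 9, 17, 3, 13, 14]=(0 16 3 5 12 4 18 14 9 7 15 17 13)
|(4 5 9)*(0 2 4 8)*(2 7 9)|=|(0 7 9 8)(2 4 5)|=12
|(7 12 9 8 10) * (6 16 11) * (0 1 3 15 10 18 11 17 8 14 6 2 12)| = 30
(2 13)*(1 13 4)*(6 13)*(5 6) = (1 5 6 13 2 4) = [0, 5, 4, 3, 1, 6, 13, 7, 8, 9, 10, 11, 12, 2]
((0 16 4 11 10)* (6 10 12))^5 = (0 6 11 16 10 12 4)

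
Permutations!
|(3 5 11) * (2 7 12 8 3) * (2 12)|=|(2 7)(3 5 11 12 8)|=10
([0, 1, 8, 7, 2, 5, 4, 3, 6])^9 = (2 8 6 4)(3 7)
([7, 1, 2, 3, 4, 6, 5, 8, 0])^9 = (8)(5 6)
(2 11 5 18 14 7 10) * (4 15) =(2 11 5 18 14 7 10)(4 15) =[0, 1, 11, 3, 15, 18, 6, 10, 8, 9, 2, 5, 12, 13, 7, 4, 16, 17, 14]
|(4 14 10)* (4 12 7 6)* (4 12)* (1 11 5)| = |(1 11 5)(4 14 10)(6 12 7)| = 3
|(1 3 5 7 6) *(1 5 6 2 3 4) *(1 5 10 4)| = 7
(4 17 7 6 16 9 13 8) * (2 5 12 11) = (2 5 12 11)(4 17 7 6 16 9 13 8) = [0, 1, 5, 3, 17, 12, 16, 6, 4, 13, 10, 2, 11, 8, 14, 15, 9, 7]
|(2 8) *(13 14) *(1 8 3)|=|(1 8 2 3)(13 14)|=4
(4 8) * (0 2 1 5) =(0 2 1 5)(4 8) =[2, 5, 1, 3, 8, 0, 6, 7, 4]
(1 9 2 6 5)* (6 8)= (1 9 2 8 6 5)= [0, 9, 8, 3, 4, 1, 5, 7, 6, 2]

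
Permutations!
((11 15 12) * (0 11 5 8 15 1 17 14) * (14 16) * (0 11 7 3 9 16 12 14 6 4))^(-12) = ((0 7 3 9 16 6 4)(1 17 12 5 8 15 14 11))^(-12) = (0 3 16 4 7 9 6)(1 8)(5 11)(12 14)(15 17)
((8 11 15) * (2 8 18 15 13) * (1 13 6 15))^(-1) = ((1 13 2 8 11 6 15 18))^(-1) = (1 18 15 6 11 8 2 13)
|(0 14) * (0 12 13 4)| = |(0 14 12 13 4)| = 5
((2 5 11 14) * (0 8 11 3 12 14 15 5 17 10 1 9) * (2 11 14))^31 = (0 5 10 14 12 9 15 17 8 3 1 11 2)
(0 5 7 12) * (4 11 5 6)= (0 6 4 11 5 7 12)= [6, 1, 2, 3, 11, 7, 4, 12, 8, 9, 10, 5, 0]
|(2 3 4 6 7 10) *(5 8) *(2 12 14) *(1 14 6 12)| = 18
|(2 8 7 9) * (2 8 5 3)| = |(2 5 3)(7 9 8)| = 3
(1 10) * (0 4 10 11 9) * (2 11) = (0 4 10 1 2 11 9) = [4, 2, 11, 3, 10, 5, 6, 7, 8, 0, 1, 9]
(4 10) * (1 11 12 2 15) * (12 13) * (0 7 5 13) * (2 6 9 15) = (0 7 5 13 12 6 9 15 1 11)(4 10) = [7, 11, 2, 3, 10, 13, 9, 5, 8, 15, 4, 0, 6, 12, 14, 1]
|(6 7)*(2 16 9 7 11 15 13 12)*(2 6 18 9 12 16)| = |(6 11 15 13 16 12)(7 18 9)| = 6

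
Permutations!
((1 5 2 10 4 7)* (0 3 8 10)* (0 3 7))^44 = (0 4 10 8 3 2 5 1 7) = ((0 7 1 5 2 3 8 10 4))^44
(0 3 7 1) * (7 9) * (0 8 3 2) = (0 2)(1 8 3 9 7) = [2, 8, 0, 9, 4, 5, 6, 1, 3, 7]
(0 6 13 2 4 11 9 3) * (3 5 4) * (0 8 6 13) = (0 13 2 3 8 6)(4 11 9 5) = [13, 1, 3, 8, 11, 4, 0, 7, 6, 5, 10, 9, 12, 2]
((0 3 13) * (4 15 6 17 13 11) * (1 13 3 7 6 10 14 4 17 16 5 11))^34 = (0 5 1 6 17)(3 7 11 13 16)(4 10)(14 15)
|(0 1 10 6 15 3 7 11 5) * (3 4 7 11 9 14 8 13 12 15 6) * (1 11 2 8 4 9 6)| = 39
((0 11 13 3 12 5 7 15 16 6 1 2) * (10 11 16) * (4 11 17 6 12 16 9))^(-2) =(0 1 17 15 5 16 13 4)(2 6 10 7 12 3 11 9)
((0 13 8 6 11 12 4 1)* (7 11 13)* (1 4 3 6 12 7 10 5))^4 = ((0 10 5 1)(3 6 13 8 12)(7 11))^4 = (3 12 8 13 6)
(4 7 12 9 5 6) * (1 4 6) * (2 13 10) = (1 4 7 12 9 5)(2 13 10) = [0, 4, 13, 3, 7, 1, 6, 12, 8, 5, 2, 11, 9, 10]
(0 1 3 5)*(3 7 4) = [1, 7, 2, 5, 3, 0, 6, 4] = (0 1 7 4 3 5)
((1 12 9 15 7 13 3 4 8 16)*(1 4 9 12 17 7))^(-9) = ((1 17 7 13 3 9 15)(4 8 16))^(-9) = (1 9 13 17 15 3 7)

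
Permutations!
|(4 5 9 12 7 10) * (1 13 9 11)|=9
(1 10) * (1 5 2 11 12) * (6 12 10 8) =[0, 8, 11, 3, 4, 2, 12, 7, 6, 9, 5, 10, 1] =(1 8 6 12)(2 11 10 5)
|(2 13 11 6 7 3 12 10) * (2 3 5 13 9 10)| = 5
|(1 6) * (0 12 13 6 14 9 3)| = 8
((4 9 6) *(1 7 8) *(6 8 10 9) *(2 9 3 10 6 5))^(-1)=((1 7 6 4 5 2 9 8)(3 10))^(-1)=(1 8 9 2 5 4 6 7)(3 10)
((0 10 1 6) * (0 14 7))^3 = ((0 10 1 6 14 7))^3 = (0 6)(1 7)(10 14)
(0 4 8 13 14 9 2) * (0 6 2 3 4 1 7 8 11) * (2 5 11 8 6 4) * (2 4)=(0 1 7 6 5 11)(3 4 8 13 14 9)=[1, 7, 2, 4, 8, 11, 5, 6, 13, 3, 10, 0, 12, 14, 9]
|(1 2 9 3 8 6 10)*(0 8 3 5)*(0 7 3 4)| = |(0 8 6 10 1 2 9 5 7 3 4)| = 11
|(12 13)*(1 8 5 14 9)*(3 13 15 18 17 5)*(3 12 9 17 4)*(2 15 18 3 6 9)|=84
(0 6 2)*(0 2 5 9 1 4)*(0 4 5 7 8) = (0 6 7 8)(1 5 9) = [6, 5, 2, 3, 4, 9, 7, 8, 0, 1]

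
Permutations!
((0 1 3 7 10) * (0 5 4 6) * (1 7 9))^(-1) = ((0 7 10 5 4 6)(1 3 9))^(-1) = (0 6 4 5 10 7)(1 9 3)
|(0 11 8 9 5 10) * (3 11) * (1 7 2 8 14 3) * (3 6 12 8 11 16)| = |(0 1 7 2 11 14 6 12 8 9 5 10)(3 16)| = 12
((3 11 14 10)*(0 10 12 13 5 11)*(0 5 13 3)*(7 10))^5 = (14)(0 10 7)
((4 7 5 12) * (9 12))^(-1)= ((4 7 5 9 12))^(-1)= (4 12 9 5 7)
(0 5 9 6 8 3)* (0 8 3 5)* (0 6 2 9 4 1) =(0 6 3 8 5 4 1)(2 9) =[6, 0, 9, 8, 1, 4, 3, 7, 5, 2]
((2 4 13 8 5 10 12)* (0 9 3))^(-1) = ((0 9 3)(2 4 13 8 5 10 12))^(-1) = (0 3 9)(2 12 10 5 8 13 4)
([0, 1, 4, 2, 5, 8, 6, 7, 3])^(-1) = (2 3 8 5 4)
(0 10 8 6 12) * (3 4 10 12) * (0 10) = (0 12 10 8 6 3 4) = [12, 1, 2, 4, 0, 5, 3, 7, 6, 9, 8, 11, 10]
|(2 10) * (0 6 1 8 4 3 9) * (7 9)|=|(0 6 1 8 4 3 7 9)(2 10)|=8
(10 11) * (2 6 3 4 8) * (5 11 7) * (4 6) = (2 4 8)(3 6)(5 11 10 7) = [0, 1, 4, 6, 8, 11, 3, 5, 2, 9, 7, 10]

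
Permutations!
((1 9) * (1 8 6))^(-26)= (1 8)(6 9)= ((1 9 8 6))^(-26)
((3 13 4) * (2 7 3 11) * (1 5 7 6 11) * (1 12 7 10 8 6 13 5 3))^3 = (1 10 11 4)(2 12 3 8)(5 6 13 7)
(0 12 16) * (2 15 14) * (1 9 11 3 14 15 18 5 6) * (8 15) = (0 12 16)(1 9 11 3 14 2 18 5 6)(8 15) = [12, 9, 18, 14, 4, 6, 1, 7, 15, 11, 10, 3, 16, 13, 2, 8, 0, 17, 5]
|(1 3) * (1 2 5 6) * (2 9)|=6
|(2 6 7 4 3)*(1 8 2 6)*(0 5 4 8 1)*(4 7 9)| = 20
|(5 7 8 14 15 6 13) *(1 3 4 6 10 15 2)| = 10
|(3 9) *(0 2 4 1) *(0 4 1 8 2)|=4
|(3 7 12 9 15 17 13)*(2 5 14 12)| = |(2 5 14 12 9 15 17 13 3 7)| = 10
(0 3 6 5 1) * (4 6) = (0 3 4 6 5 1) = [3, 0, 2, 4, 6, 1, 5]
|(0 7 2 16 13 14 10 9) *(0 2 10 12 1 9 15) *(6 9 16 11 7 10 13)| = |(0 10 15)(1 16 6 9 2 11 7 13 14 12)| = 30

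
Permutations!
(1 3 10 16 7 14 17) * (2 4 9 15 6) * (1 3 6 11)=(1 6 2 4 9 15 11)(3 10 16 7 14 17)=[0, 6, 4, 10, 9, 5, 2, 14, 8, 15, 16, 1, 12, 13, 17, 11, 7, 3]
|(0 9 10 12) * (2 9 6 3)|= 7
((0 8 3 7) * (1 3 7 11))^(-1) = (0 7 8)(1 11 3)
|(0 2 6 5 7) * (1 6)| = 6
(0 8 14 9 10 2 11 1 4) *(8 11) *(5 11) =(0 5 11 1 4)(2 8 14 9 10) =[5, 4, 8, 3, 0, 11, 6, 7, 14, 10, 2, 1, 12, 13, 9]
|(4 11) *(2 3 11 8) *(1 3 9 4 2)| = 7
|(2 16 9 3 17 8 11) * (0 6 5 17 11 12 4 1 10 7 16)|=15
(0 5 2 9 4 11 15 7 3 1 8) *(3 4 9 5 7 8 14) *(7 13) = (0 13 7 4 11 15 8)(1 14 3)(2 5) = [13, 14, 5, 1, 11, 2, 6, 4, 0, 9, 10, 15, 12, 7, 3, 8]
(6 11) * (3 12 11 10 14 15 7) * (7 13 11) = (3 12 7)(6 10 14 15 13 11) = [0, 1, 2, 12, 4, 5, 10, 3, 8, 9, 14, 6, 7, 11, 15, 13]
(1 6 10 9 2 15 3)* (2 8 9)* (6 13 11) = (1 13 11 6 10 2 15 3)(8 9) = [0, 13, 15, 1, 4, 5, 10, 7, 9, 8, 2, 6, 12, 11, 14, 3]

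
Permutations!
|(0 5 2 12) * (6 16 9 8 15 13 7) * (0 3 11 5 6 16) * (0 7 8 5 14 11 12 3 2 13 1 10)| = |(0 6 7 16 9 5 13 8 15 1 10)(2 3 12)(11 14)| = 66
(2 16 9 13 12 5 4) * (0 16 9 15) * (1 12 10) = (0 16 15)(1 12 5 4 2 9 13 10) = [16, 12, 9, 3, 2, 4, 6, 7, 8, 13, 1, 11, 5, 10, 14, 0, 15]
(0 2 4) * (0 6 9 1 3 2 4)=[4, 3, 0, 2, 6, 5, 9, 7, 8, 1]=(0 4 6 9 1 3 2)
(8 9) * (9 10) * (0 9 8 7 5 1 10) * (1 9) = [1, 10, 2, 3, 4, 9, 6, 5, 0, 7, 8] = (0 1 10 8)(5 9 7)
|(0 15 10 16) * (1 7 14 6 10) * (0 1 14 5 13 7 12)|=24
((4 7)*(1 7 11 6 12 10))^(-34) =((1 7 4 11 6 12 10))^(-34) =(1 7 4 11 6 12 10)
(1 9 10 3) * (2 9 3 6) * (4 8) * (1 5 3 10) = (1 10 6 2 9)(3 5)(4 8) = [0, 10, 9, 5, 8, 3, 2, 7, 4, 1, 6]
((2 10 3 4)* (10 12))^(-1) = ((2 12 10 3 4))^(-1) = (2 4 3 10 12)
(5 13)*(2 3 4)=(2 3 4)(5 13)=[0, 1, 3, 4, 2, 13, 6, 7, 8, 9, 10, 11, 12, 5]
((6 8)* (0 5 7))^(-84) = ((0 5 7)(6 8))^(-84) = (8)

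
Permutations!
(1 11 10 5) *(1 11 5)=(1 5 11 10)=[0, 5, 2, 3, 4, 11, 6, 7, 8, 9, 1, 10]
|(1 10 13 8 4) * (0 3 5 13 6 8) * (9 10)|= |(0 3 5 13)(1 9 10 6 8 4)|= 12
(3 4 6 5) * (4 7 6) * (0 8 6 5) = (0 8 6)(3 7 5) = [8, 1, 2, 7, 4, 3, 0, 5, 6]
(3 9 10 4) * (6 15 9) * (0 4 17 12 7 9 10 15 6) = (0 4 3)(7 9 15 10 17 12) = [4, 1, 2, 0, 3, 5, 6, 9, 8, 15, 17, 11, 7, 13, 14, 10, 16, 12]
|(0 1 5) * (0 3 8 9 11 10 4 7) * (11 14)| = 11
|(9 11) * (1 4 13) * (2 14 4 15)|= |(1 15 2 14 4 13)(9 11)|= 6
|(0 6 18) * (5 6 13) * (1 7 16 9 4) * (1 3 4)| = 20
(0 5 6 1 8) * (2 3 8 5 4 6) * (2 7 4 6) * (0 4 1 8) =(0 6 8 4 2 3)(1 5 7) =[6, 5, 3, 0, 2, 7, 8, 1, 4]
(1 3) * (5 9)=(1 3)(5 9)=[0, 3, 2, 1, 4, 9, 6, 7, 8, 5]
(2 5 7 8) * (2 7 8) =(2 5 8 7) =[0, 1, 5, 3, 4, 8, 6, 2, 7]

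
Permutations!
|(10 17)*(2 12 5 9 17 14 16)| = |(2 12 5 9 17 10 14 16)| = 8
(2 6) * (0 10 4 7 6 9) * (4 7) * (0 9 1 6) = (0 10 7)(1 6 2) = [10, 6, 1, 3, 4, 5, 2, 0, 8, 9, 7]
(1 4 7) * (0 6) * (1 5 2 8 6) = (0 1 4 7 5 2 8 6) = [1, 4, 8, 3, 7, 2, 0, 5, 6]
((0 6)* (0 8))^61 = ((0 6 8))^61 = (0 6 8)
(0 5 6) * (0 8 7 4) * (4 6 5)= (0 4)(6 8 7)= [4, 1, 2, 3, 0, 5, 8, 6, 7]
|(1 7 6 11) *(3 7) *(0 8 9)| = |(0 8 9)(1 3 7 6 11)| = 15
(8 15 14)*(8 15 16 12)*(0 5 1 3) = (0 5 1 3)(8 16 12)(14 15) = [5, 3, 2, 0, 4, 1, 6, 7, 16, 9, 10, 11, 8, 13, 15, 14, 12]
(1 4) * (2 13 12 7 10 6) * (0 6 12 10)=(0 6 2 13 10 12 7)(1 4)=[6, 4, 13, 3, 1, 5, 2, 0, 8, 9, 12, 11, 7, 10]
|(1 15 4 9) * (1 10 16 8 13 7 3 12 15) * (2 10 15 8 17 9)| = |(2 10 16 17 9 15 4)(3 12 8 13 7)| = 35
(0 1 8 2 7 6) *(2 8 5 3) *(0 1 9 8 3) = (0 9 8 3 2 7 6 1 5) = [9, 5, 7, 2, 4, 0, 1, 6, 3, 8]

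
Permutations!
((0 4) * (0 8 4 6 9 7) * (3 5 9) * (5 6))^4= ((0 5 9 7)(3 6)(4 8))^4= (9)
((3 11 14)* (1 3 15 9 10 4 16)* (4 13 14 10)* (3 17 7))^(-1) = ((1 17 7 3 11 10 13 14 15 9 4 16))^(-1) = (1 16 4 9 15 14 13 10 11 3 7 17)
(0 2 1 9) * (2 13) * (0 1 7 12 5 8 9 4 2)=(0 13)(1 4 2 7 12 5 8 9)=[13, 4, 7, 3, 2, 8, 6, 12, 9, 1, 10, 11, 5, 0]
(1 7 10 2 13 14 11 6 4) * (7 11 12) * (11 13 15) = [0, 13, 15, 3, 1, 5, 4, 10, 8, 9, 2, 6, 7, 14, 12, 11] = (1 13 14 12 7 10 2 15 11 6 4)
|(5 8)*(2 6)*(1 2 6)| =|(1 2)(5 8)| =2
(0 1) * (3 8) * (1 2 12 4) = (0 2 12 4 1)(3 8) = [2, 0, 12, 8, 1, 5, 6, 7, 3, 9, 10, 11, 4]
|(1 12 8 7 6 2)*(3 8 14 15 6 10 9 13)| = 6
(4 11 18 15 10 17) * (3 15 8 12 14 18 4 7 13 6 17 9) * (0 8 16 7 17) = (0 8 12 14 18 16 7 13 6)(3 15 10 9)(4 11) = [8, 1, 2, 15, 11, 5, 0, 13, 12, 3, 9, 4, 14, 6, 18, 10, 7, 17, 16]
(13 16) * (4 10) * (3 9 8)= (3 9 8)(4 10)(13 16)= [0, 1, 2, 9, 10, 5, 6, 7, 3, 8, 4, 11, 12, 16, 14, 15, 13]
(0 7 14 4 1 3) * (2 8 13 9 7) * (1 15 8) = (0 2 1 3)(4 15 8 13 9 7 14) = [2, 3, 1, 0, 15, 5, 6, 14, 13, 7, 10, 11, 12, 9, 4, 8]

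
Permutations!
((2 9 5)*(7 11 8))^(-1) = (2 5 9)(7 8 11)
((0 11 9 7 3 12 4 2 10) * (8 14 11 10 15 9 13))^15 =((0 10)(2 15 9 7 3 12 4)(8 14 11 13))^15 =(0 10)(2 15 9 7 3 12 4)(8 13 11 14)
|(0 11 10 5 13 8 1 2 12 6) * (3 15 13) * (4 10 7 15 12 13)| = 20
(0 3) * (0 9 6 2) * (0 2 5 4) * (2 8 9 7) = (0 3 7 2 8 9 6 5 4) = [3, 1, 8, 7, 0, 4, 5, 2, 9, 6]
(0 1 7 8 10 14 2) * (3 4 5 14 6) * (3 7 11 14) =(0 1 11 14 2)(3 4 5)(6 7 8 10) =[1, 11, 0, 4, 5, 3, 7, 8, 10, 9, 6, 14, 12, 13, 2]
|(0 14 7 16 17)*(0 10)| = 6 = |(0 14 7 16 17 10)|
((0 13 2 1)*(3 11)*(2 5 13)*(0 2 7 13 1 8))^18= ((0 7 13 5 1 2 8)(3 11))^18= (0 1 7 2 13 8 5)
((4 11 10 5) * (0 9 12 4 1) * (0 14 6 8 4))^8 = (14)(0 12 9)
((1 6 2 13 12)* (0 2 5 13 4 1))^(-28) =((0 2 4 1 6 5 13 12))^(-28) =(0 6)(1 12)(2 5)(4 13)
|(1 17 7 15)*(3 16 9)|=12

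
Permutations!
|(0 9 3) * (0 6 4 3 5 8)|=|(0 9 5 8)(3 6 4)|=12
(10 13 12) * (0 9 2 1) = (0 9 2 1)(10 13 12) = [9, 0, 1, 3, 4, 5, 6, 7, 8, 2, 13, 11, 10, 12]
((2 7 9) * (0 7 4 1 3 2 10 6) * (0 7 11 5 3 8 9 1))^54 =(11)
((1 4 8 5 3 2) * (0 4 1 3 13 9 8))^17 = ((0 4)(2 3)(5 13 9 8))^17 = (0 4)(2 3)(5 13 9 8)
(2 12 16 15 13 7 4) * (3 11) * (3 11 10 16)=(2 12 3 10 16 15 13 7 4)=[0, 1, 12, 10, 2, 5, 6, 4, 8, 9, 16, 11, 3, 7, 14, 13, 15]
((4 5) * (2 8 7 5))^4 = (2 4 5 7 8)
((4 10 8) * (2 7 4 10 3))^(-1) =(2 3 4 7)(8 10)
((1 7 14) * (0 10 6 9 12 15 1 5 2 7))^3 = ((0 10 6 9 12 15 1)(2 7 14 5))^3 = (0 9 1 6 15 10 12)(2 5 14 7)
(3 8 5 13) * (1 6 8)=(1 6 8 5 13 3)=[0, 6, 2, 1, 4, 13, 8, 7, 5, 9, 10, 11, 12, 3]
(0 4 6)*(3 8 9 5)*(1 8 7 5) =(0 4 6)(1 8 9)(3 7 5) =[4, 8, 2, 7, 6, 3, 0, 5, 9, 1]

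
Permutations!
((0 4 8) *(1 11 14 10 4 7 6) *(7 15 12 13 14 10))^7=(0 1 12 10 14 8 6 15 11 13 4 7)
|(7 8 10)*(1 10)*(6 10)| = 5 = |(1 6 10 7 8)|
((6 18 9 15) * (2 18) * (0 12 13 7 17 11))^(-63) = ((0 12 13 7 17 11)(2 18 9 15 6))^(-63) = (0 7)(2 9 6 18 15)(11 13)(12 17)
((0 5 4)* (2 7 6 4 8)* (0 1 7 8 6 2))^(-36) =(0 1)(2 6)(4 8)(5 7)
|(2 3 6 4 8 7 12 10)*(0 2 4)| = |(0 2 3 6)(4 8 7 12 10)| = 20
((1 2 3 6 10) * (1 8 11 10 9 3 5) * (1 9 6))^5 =(8 10 11)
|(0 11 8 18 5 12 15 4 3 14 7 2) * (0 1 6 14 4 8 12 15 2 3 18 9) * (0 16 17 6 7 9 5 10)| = |(0 11 12 2 1 7 3 4 18 10)(5 15 8)(6 14 9 16 17)| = 30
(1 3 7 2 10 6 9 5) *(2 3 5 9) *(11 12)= (1 5)(2 10 6)(3 7)(11 12)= [0, 5, 10, 7, 4, 1, 2, 3, 8, 9, 6, 12, 11]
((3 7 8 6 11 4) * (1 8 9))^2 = ((1 8 6 11 4 3 7 9))^2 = (1 6 4 7)(3 9 8 11)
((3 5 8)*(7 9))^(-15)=(7 9)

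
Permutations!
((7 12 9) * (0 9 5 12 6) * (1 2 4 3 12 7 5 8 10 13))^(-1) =(0 6 7 5 9)(1 13 10 8 12 3 4 2)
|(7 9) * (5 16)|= 2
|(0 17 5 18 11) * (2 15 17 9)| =8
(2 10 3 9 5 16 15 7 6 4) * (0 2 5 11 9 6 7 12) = [2, 1, 10, 6, 5, 16, 4, 7, 8, 11, 3, 9, 0, 13, 14, 12, 15] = (0 2 10 3 6 4 5 16 15 12)(9 11)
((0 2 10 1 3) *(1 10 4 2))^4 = ((10)(0 1 3)(2 4))^4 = (10)(0 1 3)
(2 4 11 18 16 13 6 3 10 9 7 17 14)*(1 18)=(1 18 16 13 6 3 10 9 7 17 14 2 4 11)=[0, 18, 4, 10, 11, 5, 3, 17, 8, 7, 9, 1, 12, 6, 2, 15, 13, 14, 16]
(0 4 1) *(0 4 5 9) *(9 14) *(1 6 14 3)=[5, 4, 2, 1, 6, 3, 14, 7, 8, 0, 10, 11, 12, 13, 9]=(0 5 3 1 4 6 14 9)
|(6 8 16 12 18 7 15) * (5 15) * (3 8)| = 9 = |(3 8 16 12 18 7 5 15 6)|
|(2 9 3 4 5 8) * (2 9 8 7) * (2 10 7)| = 6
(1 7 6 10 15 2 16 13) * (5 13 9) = (1 7 6 10 15 2 16 9 5 13) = [0, 7, 16, 3, 4, 13, 10, 6, 8, 5, 15, 11, 12, 1, 14, 2, 9]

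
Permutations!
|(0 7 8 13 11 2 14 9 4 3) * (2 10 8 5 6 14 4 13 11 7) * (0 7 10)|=13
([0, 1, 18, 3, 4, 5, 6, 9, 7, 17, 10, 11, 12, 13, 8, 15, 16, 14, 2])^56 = (18)(7 9 17 14 8)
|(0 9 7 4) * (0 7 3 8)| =4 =|(0 9 3 8)(4 7)|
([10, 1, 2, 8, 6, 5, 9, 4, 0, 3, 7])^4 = [6, 1, 2, 7, 8, 5, 0, 3, 4, 10, 9]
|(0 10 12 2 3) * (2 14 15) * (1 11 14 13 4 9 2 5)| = 40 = |(0 10 12 13 4 9 2 3)(1 11 14 15 5)|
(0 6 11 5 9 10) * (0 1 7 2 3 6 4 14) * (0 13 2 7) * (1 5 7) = [4, 0, 3, 6, 14, 9, 11, 1, 8, 10, 5, 7, 12, 2, 13] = (0 4 14 13 2 3 6 11 7 1)(5 9 10)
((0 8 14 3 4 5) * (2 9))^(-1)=(0 5 4 3 14 8)(2 9)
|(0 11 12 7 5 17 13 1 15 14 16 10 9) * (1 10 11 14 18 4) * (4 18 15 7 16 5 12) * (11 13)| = |(18)(0 14 5 17 11 4 1 7 12 16 13 10 9)| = 13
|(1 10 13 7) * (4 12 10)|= 6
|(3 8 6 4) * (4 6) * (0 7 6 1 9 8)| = |(0 7 6 1 9 8 4 3)| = 8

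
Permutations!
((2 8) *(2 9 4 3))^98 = ((2 8 9 4 3))^98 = (2 4 8 3 9)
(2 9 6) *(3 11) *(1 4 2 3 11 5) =[0, 4, 9, 5, 2, 1, 3, 7, 8, 6, 10, 11] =(11)(1 4 2 9 6 3 5)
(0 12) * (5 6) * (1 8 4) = (0 12)(1 8 4)(5 6) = [12, 8, 2, 3, 1, 6, 5, 7, 4, 9, 10, 11, 0]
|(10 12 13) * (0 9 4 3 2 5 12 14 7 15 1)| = 13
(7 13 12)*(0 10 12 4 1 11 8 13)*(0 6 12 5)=(0 10 5)(1 11 8 13 4)(6 12 7)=[10, 11, 2, 3, 1, 0, 12, 6, 13, 9, 5, 8, 7, 4]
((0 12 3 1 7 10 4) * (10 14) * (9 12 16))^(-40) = (16)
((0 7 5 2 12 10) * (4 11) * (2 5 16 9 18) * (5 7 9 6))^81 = (0 2)(4 11)(5 7 16 6)(9 12)(10 18)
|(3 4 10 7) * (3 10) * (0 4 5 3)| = |(0 4)(3 5)(7 10)| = 2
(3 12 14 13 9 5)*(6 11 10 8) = (3 12 14 13 9 5)(6 11 10 8) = [0, 1, 2, 12, 4, 3, 11, 7, 6, 5, 8, 10, 14, 9, 13]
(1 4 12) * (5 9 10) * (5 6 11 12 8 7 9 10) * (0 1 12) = (12)(0 1 4 8 7 9 5 10 6 11) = [1, 4, 2, 3, 8, 10, 11, 9, 7, 5, 6, 0, 12]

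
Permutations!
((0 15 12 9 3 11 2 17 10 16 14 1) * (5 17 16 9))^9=(0 2 10 15 16 9 12 14 3 5 1 11 17)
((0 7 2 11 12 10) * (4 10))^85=((0 7 2 11 12 4 10))^85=(0 7 2 11 12 4 10)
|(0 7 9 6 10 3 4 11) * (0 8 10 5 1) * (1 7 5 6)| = 5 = |(0 5 7 9 1)(3 4 11 8 10)|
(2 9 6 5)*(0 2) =(0 2 9 6 5) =[2, 1, 9, 3, 4, 0, 5, 7, 8, 6]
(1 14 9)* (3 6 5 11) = [0, 14, 2, 6, 4, 11, 5, 7, 8, 1, 10, 3, 12, 13, 9] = (1 14 9)(3 6 5 11)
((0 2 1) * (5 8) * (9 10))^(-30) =(10)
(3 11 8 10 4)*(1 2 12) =(1 2 12)(3 11 8 10 4) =[0, 2, 12, 11, 3, 5, 6, 7, 10, 9, 4, 8, 1]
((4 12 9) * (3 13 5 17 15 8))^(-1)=(3 8 15 17 5 13)(4 9 12)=((3 13 5 17 15 8)(4 12 9))^(-1)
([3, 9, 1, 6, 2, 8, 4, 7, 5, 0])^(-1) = [9, 2, 4, 0, 6, 8, 3, 7, 5, 1]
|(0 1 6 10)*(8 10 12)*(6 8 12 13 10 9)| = |(0 1 8 9 6 13 10)| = 7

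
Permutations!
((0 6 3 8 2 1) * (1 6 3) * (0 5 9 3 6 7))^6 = (0 8 5)(1 7 3)(2 9 6)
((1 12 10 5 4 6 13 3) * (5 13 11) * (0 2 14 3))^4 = ((0 2 14 3 1 12 10 13)(4 6 11 5))^4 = (0 1)(2 12)(3 13)(10 14)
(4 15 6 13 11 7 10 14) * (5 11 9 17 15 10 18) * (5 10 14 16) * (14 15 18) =[0, 1, 2, 3, 15, 11, 13, 14, 8, 17, 16, 7, 12, 9, 4, 6, 5, 18, 10] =(4 15 6 13 9 17 18 10 16 5 11 7 14)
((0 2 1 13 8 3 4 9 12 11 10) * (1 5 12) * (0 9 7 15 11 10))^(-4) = ((0 2 5 12 10 9 1 13 8 3 4 7 15 11))^(-4) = (0 4 1 5 15 8 10)(2 7 13 12 11 3 9)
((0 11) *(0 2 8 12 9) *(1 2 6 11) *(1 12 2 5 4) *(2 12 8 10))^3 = ((0 8 12 9)(1 5 4)(2 10)(6 11))^3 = (0 9 12 8)(2 10)(6 11)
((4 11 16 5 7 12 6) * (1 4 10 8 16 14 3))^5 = (5 8 6 7 16 10 12)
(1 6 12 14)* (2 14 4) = (1 6 12 4 2 14) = [0, 6, 14, 3, 2, 5, 12, 7, 8, 9, 10, 11, 4, 13, 1]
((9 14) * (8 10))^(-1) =(8 10)(9 14)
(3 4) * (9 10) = (3 4)(9 10) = [0, 1, 2, 4, 3, 5, 6, 7, 8, 10, 9]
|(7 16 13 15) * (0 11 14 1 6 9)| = 12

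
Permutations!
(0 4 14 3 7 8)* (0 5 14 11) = [4, 1, 2, 7, 11, 14, 6, 8, 5, 9, 10, 0, 12, 13, 3] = (0 4 11)(3 7 8 5 14)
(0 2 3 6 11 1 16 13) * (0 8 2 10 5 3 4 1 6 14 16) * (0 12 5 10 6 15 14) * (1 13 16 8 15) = [6, 12, 4, 0, 13, 3, 11, 7, 2, 9, 10, 1, 5, 15, 8, 14, 16] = (16)(0 6 11 1 12 5 3)(2 4 13 15 14 8)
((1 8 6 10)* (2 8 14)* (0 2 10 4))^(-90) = (14)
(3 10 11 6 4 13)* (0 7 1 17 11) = (0 7 1 17 11 6 4 13 3 10) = [7, 17, 2, 10, 13, 5, 4, 1, 8, 9, 0, 6, 12, 3, 14, 15, 16, 11]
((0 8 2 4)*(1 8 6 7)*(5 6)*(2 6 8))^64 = ((0 5 8 6 7 1 2 4))^64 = (8)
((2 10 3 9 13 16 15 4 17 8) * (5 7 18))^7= (2 4 13 10 17 16 3 8 15 9)(5 7 18)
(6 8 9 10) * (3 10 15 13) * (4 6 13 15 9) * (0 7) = (15)(0 7)(3 10 13)(4 6 8) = [7, 1, 2, 10, 6, 5, 8, 0, 4, 9, 13, 11, 12, 3, 14, 15]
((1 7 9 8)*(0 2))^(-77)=((0 2)(1 7 9 8))^(-77)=(0 2)(1 8 9 7)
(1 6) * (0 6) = (0 6 1) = [6, 0, 2, 3, 4, 5, 1]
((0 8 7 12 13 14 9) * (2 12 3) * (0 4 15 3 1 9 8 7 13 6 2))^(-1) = (0 3 15 4 9 1 7)(2 6 12)(8 14 13)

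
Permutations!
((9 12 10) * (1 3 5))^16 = ((1 3 5)(9 12 10))^16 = (1 3 5)(9 12 10)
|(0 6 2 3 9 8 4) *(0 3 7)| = 4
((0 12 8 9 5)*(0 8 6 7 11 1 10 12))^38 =(1 12 7)(5 9 8)(6 11 10)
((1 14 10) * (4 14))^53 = (1 4 14 10)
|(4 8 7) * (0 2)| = 6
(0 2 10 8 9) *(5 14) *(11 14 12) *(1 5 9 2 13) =(0 13 1 5 12 11 14 9)(2 10 8) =[13, 5, 10, 3, 4, 12, 6, 7, 2, 0, 8, 14, 11, 1, 9]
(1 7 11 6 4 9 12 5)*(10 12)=(1 7 11 6 4 9 10 12 5)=[0, 7, 2, 3, 9, 1, 4, 11, 8, 10, 12, 6, 5]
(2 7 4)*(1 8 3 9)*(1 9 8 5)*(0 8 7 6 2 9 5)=(0 8 3 7 4 9 5 1)(2 6)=[8, 0, 6, 7, 9, 1, 2, 4, 3, 5]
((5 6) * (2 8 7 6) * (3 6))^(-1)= ((2 8 7 3 6 5))^(-1)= (2 5 6 3 7 8)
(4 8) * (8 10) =(4 10 8) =[0, 1, 2, 3, 10, 5, 6, 7, 4, 9, 8]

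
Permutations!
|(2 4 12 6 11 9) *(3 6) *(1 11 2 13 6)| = 9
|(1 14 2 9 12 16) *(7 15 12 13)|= |(1 14 2 9 13 7 15 12 16)|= 9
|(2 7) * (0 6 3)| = |(0 6 3)(2 7)| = 6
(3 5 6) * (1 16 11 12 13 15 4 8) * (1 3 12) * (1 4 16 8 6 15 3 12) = (1 8 12 13 3 5 15 16 11 4 6) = [0, 8, 2, 5, 6, 15, 1, 7, 12, 9, 10, 4, 13, 3, 14, 16, 11]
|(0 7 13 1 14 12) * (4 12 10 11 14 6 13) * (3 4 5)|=6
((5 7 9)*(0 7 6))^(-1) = ((0 7 9 5 6))^(-1) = (0 6 5 9 7)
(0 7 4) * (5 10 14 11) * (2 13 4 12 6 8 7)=(0 2 13 4)(5 10 14 11)(6 8 7 12)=[2, 1, 13, 3, 0, 10, 8, 12, 7, 9, 14, 5, 6, 4, 11]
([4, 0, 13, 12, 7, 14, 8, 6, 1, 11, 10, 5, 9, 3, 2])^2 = [7, 4, 3, 9, 6, 2, 1, 8, 0, 5, 10, 14, 11, 12, 13]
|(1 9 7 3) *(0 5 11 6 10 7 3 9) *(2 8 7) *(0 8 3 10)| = 28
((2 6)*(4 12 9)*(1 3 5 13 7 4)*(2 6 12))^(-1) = ((1 3 5 13 7 4 2 12 9))^(-1) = (1 9 12 2 4 7 13 5 3)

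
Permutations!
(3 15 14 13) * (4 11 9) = (3 15 14 13)(4 11 9) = [0, 1, 2, 15, 11, 5, 6, 7, 8, 4, 10, 9, 12, 3, 13, 14]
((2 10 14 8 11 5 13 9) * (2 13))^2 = ((2 10 14 8 11 5)(9 13))^2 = (2 14 11)(5 10 8)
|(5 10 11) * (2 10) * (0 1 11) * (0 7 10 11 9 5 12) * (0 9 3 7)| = 5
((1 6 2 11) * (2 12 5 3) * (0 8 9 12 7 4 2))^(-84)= ((0 8 9 12 5 3)(1 6 7 4 2 11))^(-84)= (12)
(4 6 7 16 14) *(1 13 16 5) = (1 13 16 14 4 6 7 5) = [0, 13, 2, 3, 6, 1, 7, 5, 8, 9, 10, 11, 12, 16, 4, 15, 14]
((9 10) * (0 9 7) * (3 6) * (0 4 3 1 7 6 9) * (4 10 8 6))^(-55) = ((1 7 10 4 3 9 8 6))^(-55) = (1 7 10 4 3 9 8 6)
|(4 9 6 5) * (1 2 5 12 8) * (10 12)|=|(1 2 5 4 9 6 10 12 8)|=9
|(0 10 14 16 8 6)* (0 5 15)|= 8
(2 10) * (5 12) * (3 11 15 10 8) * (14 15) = [0, 1, 8, 11, 4, 12, 6, 7, 3, 9, 2, 14, 5, 13, 15, 10] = (2 8 3 11 14 15 10)(5 12)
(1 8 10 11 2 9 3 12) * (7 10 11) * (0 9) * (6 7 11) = (0 9 3 12 1 8 6 7 10 11 2) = [9, 8, 0, 12, 4, 5, 7, 10, 6, 3, 11, 2, 1]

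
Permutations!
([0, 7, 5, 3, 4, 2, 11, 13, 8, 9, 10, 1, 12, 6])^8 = [0, 6, 2, 3, 4, 5, 7, 11, 8, 9, 10, 13, 12, 1]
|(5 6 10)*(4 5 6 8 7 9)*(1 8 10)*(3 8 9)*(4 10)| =12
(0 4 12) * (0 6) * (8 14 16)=(0 4 12 6)(8 14 16)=[4, 1, 2, 3, 12, 5, 0, 7, 14, 9, 10, 11, 6, 13, 16, 15, 8]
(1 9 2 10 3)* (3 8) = (1 9 2 10 8 3) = [0, 9, 10, 1, 4, 5, 6, 7, 3, 2, 8]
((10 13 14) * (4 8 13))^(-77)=(4 14 8 10 13)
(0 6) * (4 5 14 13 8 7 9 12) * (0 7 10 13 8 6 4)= (0 4 5 14 8 10 13 6 7 9 12)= [4, 1, 2, 3, 5, 14, 7, 9, 10, 12, 13, 11, 0, 6, 8]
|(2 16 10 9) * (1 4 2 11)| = 7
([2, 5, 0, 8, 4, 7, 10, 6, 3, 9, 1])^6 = (1 5 7 6 10)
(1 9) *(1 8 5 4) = (1 9 8 5 4) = [0, 9, 2, 3, 1, 4, 6, 7, 5, 8]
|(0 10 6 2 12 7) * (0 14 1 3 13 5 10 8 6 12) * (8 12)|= 12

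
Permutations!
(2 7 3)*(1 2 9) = [0, 2, 7, 9, 4, 5, 6, 3, 8, 1] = (1 2 7 3 9)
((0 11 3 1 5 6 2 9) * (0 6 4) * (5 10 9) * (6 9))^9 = (11)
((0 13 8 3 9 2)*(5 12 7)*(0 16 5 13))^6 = (2 8 12)(3 7 16)(5 9 13)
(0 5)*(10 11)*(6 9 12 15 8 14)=(0 5)(6 9 12 15 8 14)(10 11)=[5, 1, 2, 3, 4, 0, 9, 7, 14, 12, 11, 10, 15, 13, 6, 8]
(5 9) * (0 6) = (0 6)(5 9) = [6, 1, 2, 3, 4, 9, 0, 7, 8, 5]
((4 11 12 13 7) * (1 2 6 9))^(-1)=((1 2 6 9)(4 11 12 13 7))^(-1)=(1 9 6 2)(4 7 13 12 11)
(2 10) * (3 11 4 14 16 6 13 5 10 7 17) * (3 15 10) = (2 7 17 15 10)(3 11 4 14 16 6 13 5) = [0, 1, 7, 11, 14, 3, 13, 17, 8, 9, 2, 4, 12, 5, 16, 10, 6, 15]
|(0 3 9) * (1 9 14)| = |(0 3 14 1 9)| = 5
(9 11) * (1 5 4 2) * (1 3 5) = [0, 1, 3, 5, 2, 4, 6, 7, 8, 11, 10, 9] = (2 3 5 4)(9 11)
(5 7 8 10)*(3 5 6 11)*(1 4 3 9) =(1 4 3 5 7 8 10 6 11 9) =[0, 4, 2, 5, 3, 7, 11, 8, 10, 1, 6, 9]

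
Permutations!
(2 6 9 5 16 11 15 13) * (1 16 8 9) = (1 16 11 15 13 2 6)(5 8 9) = [0, 16, 6, 3, 4, 8, 1, 7, 9, 5, 10, 15, 12, 2, 14, 13, 11]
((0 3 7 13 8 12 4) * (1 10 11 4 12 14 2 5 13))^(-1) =(0 4 11 10 1 7 3)(2 14 8 13 5) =((0 3 7 1 10 11 4)(2 5 13 8 14))^(-1)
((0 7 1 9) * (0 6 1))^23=(0 7)(1 6 9)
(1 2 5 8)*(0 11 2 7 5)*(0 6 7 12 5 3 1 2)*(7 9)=(0 11)(1 12 5 8 2 6 9 7 3)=[11, 12, 6, 1, 4, 8, 9, 3, 2, 7, 10, 0, 5]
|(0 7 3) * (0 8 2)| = 5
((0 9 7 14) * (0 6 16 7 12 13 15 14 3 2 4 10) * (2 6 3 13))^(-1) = (0 10 4 2 12 9)(3 14 15 13 7 16 6)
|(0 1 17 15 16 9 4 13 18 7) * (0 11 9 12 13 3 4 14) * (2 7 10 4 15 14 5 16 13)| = 84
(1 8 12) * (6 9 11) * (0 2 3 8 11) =(0 2 3 8 12 1 11 6 9) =[2, 11, 3, 8, 4, 5, 9, 7, 12, 0, 10, 6, 1]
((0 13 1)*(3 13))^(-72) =((0 3 13 1))^(-72) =(13)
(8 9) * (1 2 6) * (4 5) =(1 2 6)(4 5)(8 9) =[0, 2, 6, 3, 5, 4, 1, 7, 9, 8]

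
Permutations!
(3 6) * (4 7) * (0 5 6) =(0 5 6 3)(4 7) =[5, 1, 2, 0, 7, 6, 3, 4]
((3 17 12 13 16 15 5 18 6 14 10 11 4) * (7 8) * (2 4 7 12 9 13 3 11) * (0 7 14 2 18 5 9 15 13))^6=(0 15 3 8)(2 6 18 10 14 11 4)(7 9 17 12)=((0 7 8 12 3 17 15 9)(2 4 11 14 10 18 6)(13 16))^6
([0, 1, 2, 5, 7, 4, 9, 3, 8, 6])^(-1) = [0, 1, 2, 7, 5, 3, 9, 4, 8, 6]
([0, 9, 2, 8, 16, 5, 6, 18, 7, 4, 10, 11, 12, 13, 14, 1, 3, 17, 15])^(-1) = [0, 15, 2, 16, 9, 5, 6, 8, 3, 1, 10, 11, 12, 13, 14, 18, 4, 17, 7]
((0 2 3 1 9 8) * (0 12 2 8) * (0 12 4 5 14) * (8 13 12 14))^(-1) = ((0 13 12 2 3 1 9 14)(4 5 8))^(-1) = (0 14 9 1 3 2 12 13)(4 8 5)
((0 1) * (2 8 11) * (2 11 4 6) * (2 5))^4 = ((11)(0 1)(2 8 4 6 5))^4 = (11)(2 5 6 4 8)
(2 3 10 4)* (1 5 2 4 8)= (1 5 2 3 10 8)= [0, 5, 3, 10, 4, 2, 6, 7, 1, 9, 8]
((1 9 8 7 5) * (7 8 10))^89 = (1 5 7 10 9)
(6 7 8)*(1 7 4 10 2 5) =(1 7 8 6 4 10 2 5) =[0, 7, 5, 3, 10, 1, 4, 8, 6, 9, 2]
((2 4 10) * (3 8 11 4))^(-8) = ((2 3 8 11 4 10))^(-8) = (2 4 8)(3 10 11)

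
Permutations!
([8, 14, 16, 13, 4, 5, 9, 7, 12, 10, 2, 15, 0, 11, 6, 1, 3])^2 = (0 12 8)(1 6 10 16 13 15 14 9 2 3 11)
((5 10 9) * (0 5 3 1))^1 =((0 5 10 9 3 1))^1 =(0 5 10 9 3 1)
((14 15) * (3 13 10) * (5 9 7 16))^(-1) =((3 13 10)(5 9 7 16)(14 15))^(-1) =(3 10 13)(5 16 7 9)(14 15)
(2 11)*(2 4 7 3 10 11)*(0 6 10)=(0 6 10 11 4 7 3)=[6, 1, 2, 0, 7, 5, 10, 3, 8, 9, 11, 4]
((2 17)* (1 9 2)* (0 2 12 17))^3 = ((0 2)(1 9 12 17))^3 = (0 2)(1 17 12 9)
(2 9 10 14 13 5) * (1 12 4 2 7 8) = (1 12 4 2 9 10 14 13 5 7 8) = [0, 12, 9, 3, 2, 7, 6, 8, 1, 10, 14, 11, 4, 5, 13]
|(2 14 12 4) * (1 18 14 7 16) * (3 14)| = |(1 18 3 14 12 4 2 7 16)| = 9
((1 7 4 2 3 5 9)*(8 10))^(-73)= (1 3 7 5 4 9 2)(8 10)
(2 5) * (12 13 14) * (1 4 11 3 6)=(1 4 11 3 6)(2 5)(12 13 14)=[0, 4, 5, 6, 11, 2, 1, 7, 8, 9, 10, 3, 13, 14, 12]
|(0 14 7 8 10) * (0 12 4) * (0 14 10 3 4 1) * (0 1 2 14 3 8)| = |(0 10 12 2 14 7)(3 4)| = 6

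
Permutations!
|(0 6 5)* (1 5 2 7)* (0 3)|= |(0 6 2 7 1 5 3)|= 7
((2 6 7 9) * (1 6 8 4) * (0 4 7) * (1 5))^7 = ((0 4 5 1 6)(2 8 7 9))^7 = (0 5 6 4 1)(2 9 7 8)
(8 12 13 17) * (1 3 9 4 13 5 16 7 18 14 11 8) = (1 3 9 4 13 17)(5 16 7 18 14 11 8 12) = [0, 3, 2, 9, 13, 16, 6, 18, 12, 4, 10, 8, 5, 17, 11, 15, 7, 1, 14]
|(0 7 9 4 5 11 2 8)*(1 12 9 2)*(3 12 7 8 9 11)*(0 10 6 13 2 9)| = |(0 8 10 6 13 2)(1 7 9 4 5 3 12 11)| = 24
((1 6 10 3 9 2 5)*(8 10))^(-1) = (1 5 2 9 3 10 8 6)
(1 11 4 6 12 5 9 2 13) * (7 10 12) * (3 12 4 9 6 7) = [0, 11, 13, 12, 7, 6, 3, 10, 8, 2, 4, 9, 5, 1] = (1 11 9 2 13)(3 12 5 6)(4 7 10)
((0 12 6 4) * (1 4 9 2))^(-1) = ((0 12 6 9 2 1 4))^(-1) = (0 4 1 2 9 6 12)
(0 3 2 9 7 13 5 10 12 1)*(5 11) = [3, 0, 9, 2, 4, 10, 6, 13, 8, 7, 12, 5, 1, 11] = (0 3 2 9 7 13 11 5 10 12 1)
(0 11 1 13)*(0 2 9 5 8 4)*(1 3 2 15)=(0 11 3 2 9 5 8 4)(1 13 15)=[11, 13, 9, 2, 0, 8, 6, 7, 4, 5, 10, 3, 12, 15, 14, 1]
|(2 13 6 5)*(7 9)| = 4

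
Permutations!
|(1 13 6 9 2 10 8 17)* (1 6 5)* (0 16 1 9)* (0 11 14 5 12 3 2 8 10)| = 7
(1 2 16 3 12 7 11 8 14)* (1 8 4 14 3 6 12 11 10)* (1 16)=(1 2)(3 11 4 14 8)(6 12 7 10 16)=[0, 2, 1, 11, 14, 5, 12, 10, 3, 9, 16, 4, 7, 13, 8, 15, 6]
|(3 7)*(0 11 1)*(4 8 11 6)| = 6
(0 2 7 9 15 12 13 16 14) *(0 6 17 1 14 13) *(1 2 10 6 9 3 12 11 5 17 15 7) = (0 10 6 15 11 5 17 2 1 14 9 7 3 12)(13 16) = [10, 14, 1, 12, 4, 17, 15, 3, 8, 7, 6, 5, 0, 16, 9, 11, 13, 2]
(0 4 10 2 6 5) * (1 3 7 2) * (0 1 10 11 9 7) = [4, 3, 6, 0, 11, 1, 5, 2, 8, 7, 10, 9] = (0 4 11 9 7 2 6 5 1 3)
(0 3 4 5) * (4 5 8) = (0 3 5)(4 8) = [3, 1, 2, 5, 8, 0, 6, 7, 4]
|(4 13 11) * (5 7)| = 6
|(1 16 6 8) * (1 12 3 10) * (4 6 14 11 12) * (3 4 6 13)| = |(1 16 14 11 12 4 13 3 10)(6 8)| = 18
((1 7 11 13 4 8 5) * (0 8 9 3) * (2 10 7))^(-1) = (0 3 9 4 13 11 7 10 2 1 5 8)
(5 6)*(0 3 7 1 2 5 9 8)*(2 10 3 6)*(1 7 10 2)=(0 6 9 8)(1 2 5)(3 10)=[6, 2, 5, 10, 4, 1, 9, 7, 0, 8, 3]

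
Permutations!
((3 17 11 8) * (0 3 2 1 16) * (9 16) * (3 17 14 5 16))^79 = ((0 17 11 8 2 1 9 3 14 5 16))^79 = (0 11 2 9 14 16 17 8 1 3 5)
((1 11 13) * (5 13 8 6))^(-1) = (1 13 5 6 8 11)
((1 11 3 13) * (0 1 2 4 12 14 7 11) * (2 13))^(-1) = ((0 1)(2 4 12 14 7 11 3))^(-1) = (0 1)(2 3 11 7 14 12 4)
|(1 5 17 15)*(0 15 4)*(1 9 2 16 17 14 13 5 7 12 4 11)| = 33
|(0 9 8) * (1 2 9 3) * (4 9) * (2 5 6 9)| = |(0 3 1 5 6 9 8)(2 4)| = 14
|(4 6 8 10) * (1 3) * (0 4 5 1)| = |(0 4 6 8 10 5 1 3)| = 8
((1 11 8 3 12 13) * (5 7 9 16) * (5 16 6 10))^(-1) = ((16)(1 11 8 3 12 13)(5 7 9 6 10))^(-1) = (16)(1 13 12 3 8 11)(5 10 6 9 7)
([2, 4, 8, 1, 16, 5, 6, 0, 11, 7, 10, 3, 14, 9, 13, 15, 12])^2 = (0 8 3 4 12 13 7 2 11 1 16 14 9)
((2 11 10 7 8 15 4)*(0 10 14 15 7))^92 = ((0 10)(2 11 14 15 4)(7 8))^92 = (2 14 4 11 15)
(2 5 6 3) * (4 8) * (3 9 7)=(2 5 6 9 7 3)(4 8)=[0, 1, 5, 2, 8, 6, 9, 3, 4, 7]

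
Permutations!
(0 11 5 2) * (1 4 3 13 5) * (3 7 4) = (0 11 1 3 13 5 2)(4 7) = [11, 3, 0, 13, 7, 2, 6, 4, 8, 9, 10, 1, 12, 5]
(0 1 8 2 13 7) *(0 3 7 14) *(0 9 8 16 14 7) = [1, 16, 13, 0, 4, 5, 6, 3, 2, 8, 10, 11, 12, 7, 9, 15, 14] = (0 1 16 14 9 8 2 13 7 3)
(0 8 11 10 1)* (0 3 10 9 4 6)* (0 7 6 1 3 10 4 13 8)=(1 10 3 4)(6 7)(8 11 9 13)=[0, 10, 2, 4, 1, 5, 7, 6, 11, 13, 3, 9, 12, 8]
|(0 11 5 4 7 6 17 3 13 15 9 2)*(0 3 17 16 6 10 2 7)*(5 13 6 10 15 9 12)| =45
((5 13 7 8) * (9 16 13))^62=(5 16 7)(8 9 13)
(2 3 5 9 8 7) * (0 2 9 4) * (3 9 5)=(0 2 9 8 7 5 4)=[2, 1, 9, 3, 0, 4, 6, 5, 7, 8]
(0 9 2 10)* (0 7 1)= (0 9 2 10 7 1)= [9, 0, 10, 3, 4, 5, 6, 1, 8, 2, 7]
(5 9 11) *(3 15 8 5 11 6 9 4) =(3 15 8 5 4)(6 9) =[0, 1, 2, 15, 3, 4, 9, 7, 5, 6, 10, 11, 12, 13, 14, 8]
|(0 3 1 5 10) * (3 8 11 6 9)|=|(0 8 11 6 9 3 1 5 10)|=9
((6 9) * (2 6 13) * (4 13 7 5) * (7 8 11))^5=(2 7 6 5 9 4 8 13 11)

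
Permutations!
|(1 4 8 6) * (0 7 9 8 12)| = |(0 7 9 8 6 1 4 12)| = 8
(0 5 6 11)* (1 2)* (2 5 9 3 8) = (0 9 3 8 2 1 5 6 11) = [9, 5, 1, 8, 4, 6, 11, 7, 2, 3, 10, 0]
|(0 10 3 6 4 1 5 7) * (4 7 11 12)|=|(0 10 3 6 7)(1 5 11 12 4)|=5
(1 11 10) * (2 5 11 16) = (1 16 2 5 11 10) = [0, 16, 5, 3, 4, 11, 6, 7, 8, 9, 1, 10, 12, 13, 14, 15, 2]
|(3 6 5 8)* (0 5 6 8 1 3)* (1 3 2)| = 4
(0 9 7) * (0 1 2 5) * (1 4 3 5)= [9, 2, 1, 5, 3, 0, 6, 4, 8, 7]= (0 9 7 4 3 5)(1 2)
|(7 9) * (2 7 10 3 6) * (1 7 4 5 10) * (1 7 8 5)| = 8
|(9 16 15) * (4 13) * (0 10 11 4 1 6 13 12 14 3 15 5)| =33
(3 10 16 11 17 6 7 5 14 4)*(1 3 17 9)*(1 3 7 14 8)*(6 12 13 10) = (1 7 5 8)(3 6 14 4 17 12 13 10 16 11 9) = [0, 7, 2, 6, 17, 8, 14, 5, 1, 3, 16, 9, 13, 10, 4, 15, 11, 12]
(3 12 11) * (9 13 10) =[0, 1, 2, 12, 4, 5, 6, 7, 8, 13, 9, 3, 11, 10] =(3 12 11)(9 13 10)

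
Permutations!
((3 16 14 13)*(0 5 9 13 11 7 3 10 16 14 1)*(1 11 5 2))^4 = (0 2 1)(3 13 7 9 11 5 16 14 10)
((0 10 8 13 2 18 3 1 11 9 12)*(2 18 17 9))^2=((0 10 8 13 18 3 1 11 2 17 9 12))^2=(0 8 18 1 2 9)(3 11 17 12 10 13)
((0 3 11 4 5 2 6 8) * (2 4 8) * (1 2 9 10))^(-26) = ((0 3 11 8)(1 2 6 9 10)(4 5))^(-26) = (0 11)(1 10 9 6 2)(3 8)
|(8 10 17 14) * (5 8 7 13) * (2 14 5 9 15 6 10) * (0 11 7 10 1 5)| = |(0 11 7 13 9 15 6 1 5 8 2 14 10 17)| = 14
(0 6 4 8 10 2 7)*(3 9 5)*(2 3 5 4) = (0 6 2 7)(3 9 4 8 10) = [6, 1, 7, 9, 8, 5, 2, 0, 10, 4, 3]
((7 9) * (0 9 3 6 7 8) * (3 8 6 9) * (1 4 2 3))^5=(0 9 1 6 4 7 2 8 3)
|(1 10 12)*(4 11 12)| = 5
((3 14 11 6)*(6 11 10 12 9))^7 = ((3 14 10 12 9 6))^7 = (3 14 10 12 9 6)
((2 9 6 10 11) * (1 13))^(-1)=(1 13)(2 11 10 6 9)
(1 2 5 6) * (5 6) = (1 2 6) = [0, 2, 6, 3, 4, 5, 1]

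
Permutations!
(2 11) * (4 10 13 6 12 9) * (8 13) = (2 11)(4 10 8 13 6 12 9) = [0, 1, 11, 3, 10, 5, 12, 7, 13, 4, 8, 2, 9, 6]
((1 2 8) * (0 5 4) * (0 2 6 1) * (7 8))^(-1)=(0 8 7 2 4 5)(1 6)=((0 5 4 2 7 8)(1 6))^(-1)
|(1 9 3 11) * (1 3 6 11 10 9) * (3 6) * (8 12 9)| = |(3 10 8 12 9)(6 11)| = 10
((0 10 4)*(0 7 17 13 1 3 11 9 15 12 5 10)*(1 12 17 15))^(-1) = (1 9 11 3)(4 10 5 12 13 17 15 7)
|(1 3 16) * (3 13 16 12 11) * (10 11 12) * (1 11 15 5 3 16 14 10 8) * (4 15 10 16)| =10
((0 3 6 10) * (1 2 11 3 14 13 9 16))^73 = ((0 14 13 9 16 1 2 11 3 6 10))^73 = (0 11 9 10 2 13 6 1 14 3 16)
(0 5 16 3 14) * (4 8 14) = (0 5 16 3 4 8 14) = [5, 1, 2, 4, 8, 16, 6, 7, 14, 9, 10, 11, 12, 13, 0, 15, 3]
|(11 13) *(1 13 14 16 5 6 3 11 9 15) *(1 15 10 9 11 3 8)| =8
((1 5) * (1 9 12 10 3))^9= (1 12)(3 9)(5 10)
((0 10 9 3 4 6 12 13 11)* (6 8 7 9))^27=(0 12)(3 8 9 4 7)(6 11)(10 13)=((0 10 6 12 13 11)(3 4 8 7 9))^27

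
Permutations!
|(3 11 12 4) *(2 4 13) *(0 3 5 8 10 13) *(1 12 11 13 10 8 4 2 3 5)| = 10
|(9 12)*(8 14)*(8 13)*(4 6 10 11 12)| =6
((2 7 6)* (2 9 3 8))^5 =(2 8 3 9 6 7) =((2 7 6 9 3 8))^5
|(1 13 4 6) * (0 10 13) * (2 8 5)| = 6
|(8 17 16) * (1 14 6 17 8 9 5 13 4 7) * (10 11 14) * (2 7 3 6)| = |(1 10 11 14 2 7)(3 6 17 16 9 5 13 4)| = 24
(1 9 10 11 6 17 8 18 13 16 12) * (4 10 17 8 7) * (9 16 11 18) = (1 16 12)(4 10 18 13 11 6 8 9 17 7) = [0, 16, 2, 3, 10, 5, 8, 4, 9, 17, 18, 6, 1, 11, 14, 15, 12, 7, 13]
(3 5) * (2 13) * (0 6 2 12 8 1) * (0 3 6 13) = (0 13 12 8 1 3 5 6 2) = [13, 3, 0, 5, 4, 6, 2, 7, 1, 9, 10, 11, 8, 12]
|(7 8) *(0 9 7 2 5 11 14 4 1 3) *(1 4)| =|(0 9 7 8 2 5 11 14 1 3)| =10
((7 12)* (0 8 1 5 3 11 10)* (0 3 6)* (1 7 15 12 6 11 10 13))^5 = (0 8 7 6)(1 5 11 13)(3 10)(12 15)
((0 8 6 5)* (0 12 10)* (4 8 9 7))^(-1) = (0 10 12 5 6 8 4 7 9)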